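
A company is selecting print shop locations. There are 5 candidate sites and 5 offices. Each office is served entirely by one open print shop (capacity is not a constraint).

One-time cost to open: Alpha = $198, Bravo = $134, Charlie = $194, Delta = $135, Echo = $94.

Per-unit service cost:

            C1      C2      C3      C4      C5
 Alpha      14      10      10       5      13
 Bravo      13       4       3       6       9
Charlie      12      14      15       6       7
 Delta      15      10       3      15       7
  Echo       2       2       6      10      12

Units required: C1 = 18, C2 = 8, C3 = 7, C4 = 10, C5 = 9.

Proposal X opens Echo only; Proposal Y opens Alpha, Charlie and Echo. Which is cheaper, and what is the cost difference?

Proposal X: {Echo}: C1→Echo 2·18=36, C2→Echo 2·8=16, C3→Echo 6·7=42, C4→Echo 10·10=100, C5→Echo 12·9=108. Service 302; fixed 94; total 396.
Proposal Y: {Alpha, Charlie, Echo}: C1→Echo 2·18=36, C2→Echo 2·8=16, C3→Echo 6·7=42, C4→Alpha 5·10=50, C5→Charlie 7·9=63. Service 207; fixed 486; total 693.
Difference: |396 − 693| = 297.

Proposal X is cheaper by 297.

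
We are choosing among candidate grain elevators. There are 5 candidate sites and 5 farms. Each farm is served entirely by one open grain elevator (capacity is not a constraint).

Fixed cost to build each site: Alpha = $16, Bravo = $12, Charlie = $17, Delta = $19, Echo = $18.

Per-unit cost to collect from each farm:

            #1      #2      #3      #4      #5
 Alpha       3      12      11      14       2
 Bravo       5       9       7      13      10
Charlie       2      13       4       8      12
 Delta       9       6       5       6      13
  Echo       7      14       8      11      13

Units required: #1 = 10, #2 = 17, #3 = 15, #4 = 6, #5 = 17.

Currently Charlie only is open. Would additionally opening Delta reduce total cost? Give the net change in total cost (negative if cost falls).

Yes — net change −112 (cost falls by 112).

Current service cost with {Charlie}: 553.
Adding Delta: each farm re-picks its cheapest; new service cost 422, saving 131.
Extra fixed cost: 19. Net change = 19 − 131 = -112.
(Totals: 570 → 458.)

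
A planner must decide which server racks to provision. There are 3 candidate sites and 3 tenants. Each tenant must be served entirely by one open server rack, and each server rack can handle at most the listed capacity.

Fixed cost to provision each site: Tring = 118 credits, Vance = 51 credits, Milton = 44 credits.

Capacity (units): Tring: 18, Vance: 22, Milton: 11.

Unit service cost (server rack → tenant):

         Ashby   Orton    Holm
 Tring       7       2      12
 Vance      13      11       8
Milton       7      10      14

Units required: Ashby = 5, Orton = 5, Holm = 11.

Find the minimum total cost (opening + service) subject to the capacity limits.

Minimum total cost: 259

Open {Vance}: Ashby→Vance 13·5=65, Orton→Vance 11·5=55, Holm→Vance 8·11=88.
Loads: Vance carries 21/22. Service 208; fixed 51; total 259.
Next best feasible plan costs 268.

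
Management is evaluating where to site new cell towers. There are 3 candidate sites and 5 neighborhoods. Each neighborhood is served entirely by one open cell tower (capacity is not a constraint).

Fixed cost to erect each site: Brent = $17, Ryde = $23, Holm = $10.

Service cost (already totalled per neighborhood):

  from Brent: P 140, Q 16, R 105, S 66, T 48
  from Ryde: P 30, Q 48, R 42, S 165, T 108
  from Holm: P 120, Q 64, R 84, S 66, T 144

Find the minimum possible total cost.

Minimum total cost: 242

For any fixed open set, each neighborhood goes to its cheapest open site; total = fixed + service.
{Brent, Ryde}: P→Ryde 30, Q→Brent 16, R→Ryde 42, S→Brent 66, T→Brent 48. Service 202; fixed 40; total 242.
{Brent, Ryde, Holm}: service 202 + fixed 50 = 252
{Ryde, Holm}: P→Ryde 30, Q→Ryde 48, R→Ryde 42, S→Holm 66, T→Ryde 108. Service 294; fixed 33; total 327.
{Holm}: P→Holm 120, Q→Holm 64, R→Holm 84, S→Holm 66, T→Holm 144. Service 478; fixed 10; total 488.
No other subset beats 242.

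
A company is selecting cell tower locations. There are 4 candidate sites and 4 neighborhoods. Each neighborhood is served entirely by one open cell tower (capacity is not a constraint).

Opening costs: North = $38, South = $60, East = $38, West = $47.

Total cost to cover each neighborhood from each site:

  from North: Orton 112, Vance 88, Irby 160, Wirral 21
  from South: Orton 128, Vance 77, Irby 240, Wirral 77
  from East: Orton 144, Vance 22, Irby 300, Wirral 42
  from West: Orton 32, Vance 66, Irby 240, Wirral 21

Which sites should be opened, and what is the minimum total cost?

For any fixed open set, each neighborhood goes to its cheapest open site; total = fixed + service.
{North, East, West}: Orton→West 32, Vance→East 22, Irby→North 160, Wirral→North 21. Service 235; fixed 123; total 358.
{North, West}: service 279 + fixed 85 = 364
{North, East}: Orton→North 112, Vance→East 22, Irby→North 160, Wirral→North 21. Service 315; fixed 76; total 391.
{North, South, East, West}: Orton→West 32, Vance→East 22, Irby→North 160, Wirral→North 21. Service 235; fixed 183; total 418.
(All 15 nonempty subsets were checked; North, East and West is lowest.)

Open North, East and West; minimum total cost 358.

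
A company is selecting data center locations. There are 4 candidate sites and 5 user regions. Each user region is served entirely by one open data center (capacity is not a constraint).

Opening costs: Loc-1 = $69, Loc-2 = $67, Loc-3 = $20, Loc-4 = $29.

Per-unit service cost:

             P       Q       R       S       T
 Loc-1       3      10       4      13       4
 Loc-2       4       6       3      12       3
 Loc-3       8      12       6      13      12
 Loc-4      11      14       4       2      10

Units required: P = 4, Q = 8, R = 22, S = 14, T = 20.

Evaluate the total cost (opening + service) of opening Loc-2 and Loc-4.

Each user region is assigned to its cheapest site among the open ones.
{Loc-2, Loc-4}: P→Loc-2 4·4=16, Q→Loc-2 6·8=48, R→Loc-2 3·22=66, S→Loc-4 2·14=28, T→Loc-2 3·20=60. Service 218; fixed 96; total 314.

Total cost: 314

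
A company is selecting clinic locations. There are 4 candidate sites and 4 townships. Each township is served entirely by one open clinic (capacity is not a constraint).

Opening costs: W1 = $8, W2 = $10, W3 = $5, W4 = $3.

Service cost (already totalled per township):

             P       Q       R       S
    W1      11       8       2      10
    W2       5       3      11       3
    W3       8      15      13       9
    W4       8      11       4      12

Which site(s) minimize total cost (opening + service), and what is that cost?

Open W2 and W4; minimum total cost 28.

For any fixed open set, each township goes to its cheapest open site; total = fixed + service.
{W2, W4}: P→W2 5, Q→W2 3, R→W4 4, S→W2 3. Service 15; fixed 13; total 28.
{W1, W2}: service 13 + fixed 18 = 31
{W2}: P→W2 5, Q→W2 3, R→W2 11, S→W2 3. Service 22; fixed 10; total 32.
{W1, W2, W3, W4}: P→W2 5, Q→W2 3, R→W1 2, S→W2 3. Service 13; fixed 26; total 39.
(All 15 nonempty subsets were checked; W2 and W4 is lowest.)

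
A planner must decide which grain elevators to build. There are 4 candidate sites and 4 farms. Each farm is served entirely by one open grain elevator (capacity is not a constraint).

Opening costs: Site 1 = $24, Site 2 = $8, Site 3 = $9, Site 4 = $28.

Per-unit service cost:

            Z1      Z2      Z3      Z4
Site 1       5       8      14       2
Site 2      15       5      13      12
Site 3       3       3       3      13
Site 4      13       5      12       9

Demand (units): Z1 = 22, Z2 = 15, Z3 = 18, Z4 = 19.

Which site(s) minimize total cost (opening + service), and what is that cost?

For any fixed open set, each farm goes to its cheapest open site; total = fixed + service.
{Site 1, Site 3}: Z1→Site 3 3·22=66, Z2→Site 3 3·15=45, Z3→Site 3 3·18=54, Z4→Site 1 2·19=38. Service 203; fixed 33; total 236.
{Site 1, Site 2, Site 3}: service 203 + fixed 41 = 244
{Site 1, Site 3, Site 4}: Z1→Site 3 3·22=66, Z2→Site 3 3·15=45, Z3→Site 3 3·18=54, Z4→Site 1 2·19=38. Service 203; fixed 61; total 264.
{Site 1, Site 2, Site 3, Site 4}: service 203 + fixed 69 = 272
No other subset beats 236.

Open Site 1 and Site 3; minimum total cost 236.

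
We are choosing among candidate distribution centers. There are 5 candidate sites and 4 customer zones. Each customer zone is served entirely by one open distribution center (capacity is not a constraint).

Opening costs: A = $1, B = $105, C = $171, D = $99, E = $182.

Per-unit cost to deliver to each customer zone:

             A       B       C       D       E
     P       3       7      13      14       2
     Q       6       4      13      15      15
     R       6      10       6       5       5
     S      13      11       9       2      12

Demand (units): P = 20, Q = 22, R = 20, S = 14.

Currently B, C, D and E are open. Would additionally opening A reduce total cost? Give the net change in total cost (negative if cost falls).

No — net change +1 (cost rises by 1).

Current service cost with {B, C, D, E}: 256.
Adding A: each customer zone re-picks its cheapest; new service cost 256, saving 0.
Extra fixed cost: 1. Net change = 1 − 0 = 1.
(Totals: 813 → 814.)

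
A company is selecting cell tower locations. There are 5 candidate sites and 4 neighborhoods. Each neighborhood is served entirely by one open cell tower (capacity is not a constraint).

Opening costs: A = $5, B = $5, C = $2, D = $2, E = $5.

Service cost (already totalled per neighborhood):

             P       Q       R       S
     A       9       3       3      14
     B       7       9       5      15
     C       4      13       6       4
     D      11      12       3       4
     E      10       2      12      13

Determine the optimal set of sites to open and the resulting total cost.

Open A and C; minimum total cost 21.

For any fixed open set, each neighborhood goes to its cheapest open site; total = fixed + service.
{A, C}: P→C 4, Q→A 3, R→A 3, S→C 4. Service 14; fixed 7; total 21.
{C, D, E}: service 13 + fixed 9 = 22
{A, C, D}: service 14 + fixed 9 = 23
{A, B, C, D, E}: service 13 + fixed 19 = 32
No other subset beats 21.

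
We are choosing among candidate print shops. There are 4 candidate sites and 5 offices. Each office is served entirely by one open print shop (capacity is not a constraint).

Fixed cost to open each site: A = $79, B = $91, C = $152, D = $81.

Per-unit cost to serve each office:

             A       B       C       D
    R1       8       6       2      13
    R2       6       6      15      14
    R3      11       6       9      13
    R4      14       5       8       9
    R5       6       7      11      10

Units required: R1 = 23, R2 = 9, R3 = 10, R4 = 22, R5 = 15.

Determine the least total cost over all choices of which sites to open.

For any fixed open set, each office goes to its cheapest open site; total = fixed + service.
{B}: R1→B 6·23=138, R2→B 6·9=54, R3→B 6·10=60, R4→B 5·22=110, R5→B 7·15=105. Service 467; fixed 91; total 558.
{B, C}: service 375 + fixed 243 = 618
{A, B}: R1→B 6·23=138, R2→A 6·9=54, R3→B 6·10=60, R4→B 5·22=110, R5→A 6·15=90. Service 452; fixed 170; total 622.
{A, B, C, D}: service 360 + fixed 403 = 763
(All 15 nonempty subsets were checked; B only is lowest.)

Minimum total cost: 558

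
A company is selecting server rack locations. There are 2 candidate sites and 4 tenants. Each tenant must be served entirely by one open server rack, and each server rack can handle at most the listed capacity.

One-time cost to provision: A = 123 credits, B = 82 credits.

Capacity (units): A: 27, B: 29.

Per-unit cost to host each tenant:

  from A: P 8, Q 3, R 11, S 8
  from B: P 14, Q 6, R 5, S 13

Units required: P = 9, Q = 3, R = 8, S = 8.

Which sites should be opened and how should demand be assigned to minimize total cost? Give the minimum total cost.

Open {B}: P→B 14·9=126, Q→B 6·3=18, R→B 5·8=40, S→B 13·8=104.
Loads: B carries 28/29. Service 288; fixed 82; total 370.
Next best feasible plan costs 390.

Minimum total cost: 370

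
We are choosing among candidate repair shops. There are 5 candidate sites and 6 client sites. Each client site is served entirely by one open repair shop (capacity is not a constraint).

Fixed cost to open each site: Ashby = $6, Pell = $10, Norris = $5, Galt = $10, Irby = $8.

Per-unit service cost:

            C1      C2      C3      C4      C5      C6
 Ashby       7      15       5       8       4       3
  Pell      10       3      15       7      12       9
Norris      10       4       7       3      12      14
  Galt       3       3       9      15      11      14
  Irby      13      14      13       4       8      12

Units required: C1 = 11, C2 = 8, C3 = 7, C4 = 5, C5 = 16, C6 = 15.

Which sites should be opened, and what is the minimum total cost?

Open Ashby, Norris and Galt; minimum total cost 237.

For any fixed open set, each client site goes to its cheapest open site; total = fixed + service.
{Ashby, Norris, Galt}: C1→Galt 3·11=33, C2→Galt 3·8=24, C3→Ashby 5·7=35, C4→Norris 3·5=15, C5→Ashby 4·16=64, C6→Ashby 3·15=45. Service 216; fixed 21; total 237.
{Ashby, Norris, Galt, Irby}: service 216 + fixed 29 = 245
{Ashby, Galt, Irby}: service 221 + fixed 24 = 245
{Ashby, Pell, Norris, Galt, Irby}: C1→Galt 3·11=33, C2→Pell 3·8=24, C3→Ashby 5·7=35, C4→Norris 3·5=15, C5→Ashby 4·16=64, C6→Ashby 3·15=45. Service 216; fixed 39; total 255.
No other subset beats 237.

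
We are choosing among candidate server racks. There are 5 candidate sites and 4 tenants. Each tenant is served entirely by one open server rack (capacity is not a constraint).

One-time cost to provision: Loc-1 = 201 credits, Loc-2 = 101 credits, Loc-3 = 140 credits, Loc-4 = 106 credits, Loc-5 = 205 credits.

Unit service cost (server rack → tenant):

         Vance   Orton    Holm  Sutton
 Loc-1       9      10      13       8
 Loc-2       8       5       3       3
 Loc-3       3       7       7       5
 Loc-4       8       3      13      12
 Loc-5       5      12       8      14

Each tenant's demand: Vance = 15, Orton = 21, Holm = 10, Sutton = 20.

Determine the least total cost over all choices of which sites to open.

Minimum total cost: 416

For any fixed open set, each tenant goes to its cheapest open site; total = fixed + service.
{Loc-2}: Vance→Loc-2 8·15=120, Orton→Loc-2 5·21=105, Holm→Loc-2 3·10=30, Sutton→Loc-2 3·20=60. Service 315; fixed 101; total 416.
{Loc-2, Loc-4}: Vance→Loc-2 8·15=120, Orton→Loc-4 3·21=63, Holm→Loc-2 3·10=30, Sutton→Loc-2 3·20=60. Service 273; fixed 207; total 480.
{Loc-2, Loc-3}: service 240 + fixed 241 = 481
{Loc-1, Loc-2, Loc-3, Loc-4, Loc-5}: service 198 + fixed 753 = 951
No other subset beats 416.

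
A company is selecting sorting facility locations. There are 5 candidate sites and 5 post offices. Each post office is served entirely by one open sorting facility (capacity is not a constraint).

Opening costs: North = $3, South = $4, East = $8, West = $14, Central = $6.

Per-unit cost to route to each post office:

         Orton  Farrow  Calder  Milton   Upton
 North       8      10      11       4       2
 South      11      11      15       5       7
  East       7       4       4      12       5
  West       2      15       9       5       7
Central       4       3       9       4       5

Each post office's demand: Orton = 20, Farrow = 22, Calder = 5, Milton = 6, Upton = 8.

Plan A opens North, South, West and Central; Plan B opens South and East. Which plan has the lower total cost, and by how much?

Plan A: {North, South, West, Central}: Orton→West 2·20=40, Farrow→Central 3·22=66, Calder→West 9·5=45, Milton→North 4·6=24, Upton→North 2·8=16. Service 191; fixed 27; total 218.
Plan B: {South, East}: Orton→East 7·20=140, Farrow→East 4·22=88, Calder→East 4·5=20, Milton→South 5·6=30, Upton→East 5·8=40. Service 318; fixed 12; total 330.
Difference: |218 − 330| = 112.

Plan A is cheaper by 112.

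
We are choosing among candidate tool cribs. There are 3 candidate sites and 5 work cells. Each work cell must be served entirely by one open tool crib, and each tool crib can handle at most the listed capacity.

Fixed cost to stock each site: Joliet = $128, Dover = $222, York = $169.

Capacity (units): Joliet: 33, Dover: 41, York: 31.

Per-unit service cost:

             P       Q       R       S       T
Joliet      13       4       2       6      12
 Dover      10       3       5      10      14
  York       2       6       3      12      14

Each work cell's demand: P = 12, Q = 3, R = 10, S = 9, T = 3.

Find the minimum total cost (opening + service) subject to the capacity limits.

Open {Joliet, York}: P→York 2·12=24, Q→Joliet 4·3=12, R→Joliet 2·10=20, S→Joliet 6·9=54, T→Joliet 12·3=36.
Loads: Joliet carries 25/33, York carries 12/31. Service 146; fixed 297; total 443.
Next best feasible plan costs 449.

Minimum total cost: 443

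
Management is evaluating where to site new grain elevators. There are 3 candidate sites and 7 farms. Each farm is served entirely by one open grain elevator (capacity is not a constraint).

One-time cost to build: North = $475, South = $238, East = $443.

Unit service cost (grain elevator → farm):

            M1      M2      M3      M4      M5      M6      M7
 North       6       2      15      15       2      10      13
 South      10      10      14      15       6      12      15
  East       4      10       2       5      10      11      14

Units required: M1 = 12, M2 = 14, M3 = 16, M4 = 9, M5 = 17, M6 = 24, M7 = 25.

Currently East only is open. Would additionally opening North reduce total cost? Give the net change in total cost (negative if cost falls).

Current service cost with {East}: 1049.
Adding North: each farm re-picks its cheapest; new service cost 752, saving 297.
Extra fixed cost: 475. Net change = 475 − 297 = 178.
(Totals: 1492 → 1670.)

No — net change +178 (cost rises by 178).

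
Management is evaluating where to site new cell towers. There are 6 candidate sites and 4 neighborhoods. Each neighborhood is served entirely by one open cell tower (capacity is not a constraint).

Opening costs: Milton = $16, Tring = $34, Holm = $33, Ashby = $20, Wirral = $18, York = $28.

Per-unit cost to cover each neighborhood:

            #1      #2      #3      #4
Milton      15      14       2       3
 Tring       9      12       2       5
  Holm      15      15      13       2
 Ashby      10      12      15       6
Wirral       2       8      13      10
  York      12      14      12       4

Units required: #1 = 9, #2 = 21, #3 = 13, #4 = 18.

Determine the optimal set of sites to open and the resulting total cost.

For any fixed open set, each neighborhood goes to its cheapest open site; total = fixed + service.
{Milton, Wirral}: #1→Wirral 2·9=18, #2→Wirral 8·21=168, #3→Milton 2·13=26, #4→Milton 3·18=54. Service 266; fixed 34; total 300.
{Milton, Holm, Wirral}: #1→Wirral 2·9=18, #2→Wirral 8·21=168, #3→Milton 2·13=26, #4→Holm 2·18=36. Service 248; fixed 67; total 315.
{Milton, Ashby, Wirral}: service 266 + fixed 54 = 320
{Milton, Tring, Holm, Ashby, Wirral, York}: service 248 + fixed 149 = 397
No other subset beats 300.

Open Milton and Wirral; minimum total cost 300.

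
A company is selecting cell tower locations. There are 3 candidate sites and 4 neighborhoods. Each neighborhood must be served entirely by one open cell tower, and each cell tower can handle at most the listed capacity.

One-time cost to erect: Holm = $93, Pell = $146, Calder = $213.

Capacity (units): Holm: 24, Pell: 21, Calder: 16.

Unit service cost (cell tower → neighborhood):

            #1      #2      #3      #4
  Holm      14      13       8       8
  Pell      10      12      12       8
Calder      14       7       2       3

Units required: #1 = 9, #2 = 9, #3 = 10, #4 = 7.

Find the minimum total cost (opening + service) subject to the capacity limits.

Minimum total cost: 573

Open {Holm, Pell}: #1→Pell 10·9=90, #2→Pell 12·9=108, #3→Holm 8·10=80, #4→Holm 8·7=56.
Loads: Holm carries 17/24, Pell carries 18/21. Service 334; fixed 239; total 573.
Next best feasible plan costs 582.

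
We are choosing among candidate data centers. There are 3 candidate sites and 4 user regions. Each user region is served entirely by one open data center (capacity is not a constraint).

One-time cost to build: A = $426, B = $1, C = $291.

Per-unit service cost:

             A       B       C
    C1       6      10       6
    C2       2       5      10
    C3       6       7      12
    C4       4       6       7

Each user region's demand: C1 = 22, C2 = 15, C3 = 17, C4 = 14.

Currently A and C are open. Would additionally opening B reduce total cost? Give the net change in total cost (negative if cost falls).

No — net change +1 (cost rises by 1).

Current service cost with {A, C}: 320.
Adding B: each user region re-picks its cheapest; new service cost 320, saving 0.
Extra fixed cost: 1. Net change = 1 − 0 = 1.
(Totals: 1037 → 1038.)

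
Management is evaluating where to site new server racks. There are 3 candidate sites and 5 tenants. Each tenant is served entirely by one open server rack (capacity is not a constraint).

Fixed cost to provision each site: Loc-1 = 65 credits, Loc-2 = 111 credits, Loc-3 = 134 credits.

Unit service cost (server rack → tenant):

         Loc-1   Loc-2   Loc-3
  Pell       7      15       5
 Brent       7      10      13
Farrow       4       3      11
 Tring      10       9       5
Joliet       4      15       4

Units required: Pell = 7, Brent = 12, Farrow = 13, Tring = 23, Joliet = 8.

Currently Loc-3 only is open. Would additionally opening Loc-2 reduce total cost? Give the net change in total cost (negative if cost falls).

Yes — net change −29 (cost falls by 29).

Current service cost with {Loc-3}: 481.
Adding Loc-2: each tenant re-picks its cheapest; new service cost 341, saving 140.
Extra fixed cost: 111. Net change = 111 − 140 = -29.
(Totals: 615 → 586.)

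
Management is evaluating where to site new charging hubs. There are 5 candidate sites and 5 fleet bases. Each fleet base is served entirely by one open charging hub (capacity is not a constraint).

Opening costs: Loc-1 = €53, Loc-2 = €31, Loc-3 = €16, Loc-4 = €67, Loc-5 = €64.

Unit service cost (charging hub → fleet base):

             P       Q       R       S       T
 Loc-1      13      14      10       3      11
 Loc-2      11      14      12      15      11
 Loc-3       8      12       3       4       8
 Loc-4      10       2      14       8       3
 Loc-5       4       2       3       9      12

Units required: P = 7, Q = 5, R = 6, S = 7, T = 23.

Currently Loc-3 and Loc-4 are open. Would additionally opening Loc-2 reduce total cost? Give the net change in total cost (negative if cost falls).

No — net change +31 (cost rises by 31).

Current service cost with {Loc-3, Loc-4}: 181.
Adding Loc-2: each fleet base re-picks its cheapest; new service cost 181, saving 0.
Extra fixed cost: 31. Net change = 31 − 0 = 31.
(Totals: 264 → 295.)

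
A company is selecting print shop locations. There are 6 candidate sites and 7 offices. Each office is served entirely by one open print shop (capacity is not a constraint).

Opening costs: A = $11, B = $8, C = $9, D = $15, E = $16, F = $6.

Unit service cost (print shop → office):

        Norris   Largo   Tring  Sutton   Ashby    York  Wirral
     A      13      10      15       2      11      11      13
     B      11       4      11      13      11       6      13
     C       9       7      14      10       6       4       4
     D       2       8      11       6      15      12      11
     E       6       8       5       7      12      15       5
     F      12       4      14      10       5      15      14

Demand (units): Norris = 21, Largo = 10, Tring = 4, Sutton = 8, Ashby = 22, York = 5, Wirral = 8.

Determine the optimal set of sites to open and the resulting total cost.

Open A, C, D, E and F; minimum total cost 337.

For any fixed open set, each office goes to its cheapest open site; total = fixed + service.
{A, C, D, E, F}: Norris→D 2·21=42, Largo→F 4·10=40, Tring→E 5·4=20, Sutton→A 2·8=16, Ashby→F 5·22=110, York→C 4·5=20, Wirral→C 4·8=32. Service 280; fixed 57; total 337.
{A, B, C, D, E, F}: service 280 + fixed 65 = 345
{A, C, D, F}: service 304 + fixed 41 = 345
{F}: Norris→F 12·21=252, Largo→F 4·10=40, Tring→F 14·4=56, Sutton→F 10·8=80, Ashby→F 5·22=110, York→F 15·5=75, Wirral→F 14·8=112. Service 725; fixed 6; total 731.
No other subset beats 337.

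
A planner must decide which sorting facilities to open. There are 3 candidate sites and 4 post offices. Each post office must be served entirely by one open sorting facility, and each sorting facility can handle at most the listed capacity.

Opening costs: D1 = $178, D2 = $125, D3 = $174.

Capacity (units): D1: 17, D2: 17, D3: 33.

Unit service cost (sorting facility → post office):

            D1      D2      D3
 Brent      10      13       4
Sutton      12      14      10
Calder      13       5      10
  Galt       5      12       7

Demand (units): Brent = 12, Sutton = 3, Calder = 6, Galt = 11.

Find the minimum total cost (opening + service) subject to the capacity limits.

Minimum total cost: 389

Open {D3}: Brent→D3 4·12=48, Sutton→D3 10·3=30, Calder→D3 10·6=60, Galt→D3 7·11=77.
Loads: D3 carries 32/33. Service 215; fixed 174; total 389.
Next best feasible plan costs 484.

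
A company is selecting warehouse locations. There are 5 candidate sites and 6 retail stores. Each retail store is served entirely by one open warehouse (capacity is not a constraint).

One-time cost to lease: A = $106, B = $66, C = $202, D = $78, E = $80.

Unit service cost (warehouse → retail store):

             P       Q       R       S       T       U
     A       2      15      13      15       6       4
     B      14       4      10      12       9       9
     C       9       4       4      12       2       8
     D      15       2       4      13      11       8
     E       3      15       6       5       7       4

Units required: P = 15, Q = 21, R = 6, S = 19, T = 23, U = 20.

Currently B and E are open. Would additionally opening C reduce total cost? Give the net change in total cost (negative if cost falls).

No — net change +75 (cost rises by 75).

Current service cost with {B, E}: 501.
Adding C: each retail store re-picks its cheapest; new service cost 374, saving 127.
Extra fixed cost: 202. Net change = 202 − 127 = 75.
(Totals: 647 → 722.)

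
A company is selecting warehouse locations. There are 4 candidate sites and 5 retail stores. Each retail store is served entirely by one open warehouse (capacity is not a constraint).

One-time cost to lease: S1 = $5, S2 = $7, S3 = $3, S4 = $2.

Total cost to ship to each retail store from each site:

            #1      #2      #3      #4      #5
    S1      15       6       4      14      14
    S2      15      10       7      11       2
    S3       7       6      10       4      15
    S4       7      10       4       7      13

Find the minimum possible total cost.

Minimum total cost: 35

For any fixed open set, each retail store goes to its cheapest open site; total = fixed + service.
{S2, S3, S4}: #1→S3 7, #2→S3 6, #3→S4 4, #4→S3 4, #5→S2 2. Service 23; fixed 12; total 35.
{S2, S3}: #1→S3 7, #2→S3 6, #3→S2 7, #4→S3 4, #5→S2 2. Service 26; fixed 10; total 36.
{S1, S2, S3}: service 23 + fixed 15 = 38
{S1, S2, S3, S4}: #1→S3 7, #2→S1 6, #3→S1 4, #4→S3 4, #5→S2 2. Service 23; fixed 17; total 40.
(All 15 nonempty subsets were checked; S2, S3 and S4 is lowest.)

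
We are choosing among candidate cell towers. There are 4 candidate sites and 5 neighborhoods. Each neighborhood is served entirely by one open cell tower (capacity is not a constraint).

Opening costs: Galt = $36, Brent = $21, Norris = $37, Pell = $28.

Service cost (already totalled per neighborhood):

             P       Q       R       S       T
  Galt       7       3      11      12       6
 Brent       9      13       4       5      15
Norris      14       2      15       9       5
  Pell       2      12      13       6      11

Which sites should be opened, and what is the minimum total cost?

Open Brent only; minimum total cost 67.

For any fixed open set, each neighborhood goes to its cheapest open site; total = fixed + service.
{Brent}: P→Brent 9, Q→Brent 13, R→Brent 4, S→Brent 5, T→Brent 15. Service 46; fixed 21; total 67.
{Pell}: service 44 + fixed 28 = 72
{Galt}: P→Galt 7, Q→Galt 3, R→Galt 11, S→Galt 12, T→Galt 6. Service 39; fixed 36; total 75.
{Galt, Brent, Norris, Pell}: service 18 + fixed 122 = 140
(All 15 nonempty subsets were checked; Brent only is lowest.)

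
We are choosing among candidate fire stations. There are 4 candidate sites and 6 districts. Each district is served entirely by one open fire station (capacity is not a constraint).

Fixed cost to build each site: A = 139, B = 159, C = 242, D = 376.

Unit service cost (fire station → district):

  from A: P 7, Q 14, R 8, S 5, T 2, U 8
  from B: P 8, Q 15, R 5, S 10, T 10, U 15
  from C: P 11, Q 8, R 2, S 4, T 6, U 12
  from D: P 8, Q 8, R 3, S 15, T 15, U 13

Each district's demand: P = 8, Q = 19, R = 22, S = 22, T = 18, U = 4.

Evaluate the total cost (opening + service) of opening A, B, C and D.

Total cost: 1324

Each district is assigned to its cheapest site among the open ones.
{A, B, C, D}: P→A 7·8=56, Q→C 8·19=152, R→C 2·22=44, S→C 4·22=88, T→A 2·18=36, U→A 8·4=32. Service 408; fixed 916; total 1324.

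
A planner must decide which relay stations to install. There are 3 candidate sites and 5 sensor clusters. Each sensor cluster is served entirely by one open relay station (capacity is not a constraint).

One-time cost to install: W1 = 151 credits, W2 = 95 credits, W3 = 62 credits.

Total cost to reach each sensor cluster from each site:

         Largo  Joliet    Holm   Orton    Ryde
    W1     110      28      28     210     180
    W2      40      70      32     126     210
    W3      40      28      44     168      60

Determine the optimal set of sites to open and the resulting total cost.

For any fixed open set, each sensor cluster goes to its cheapest open site; total = fixed + service.
{W3}: Largo→W3 40, Joliet→W3 28, Holm→W3 44, Orton→W3 168, Ryde→W3 60. Service 340; fixed 62; total 402.
{W2, W3}: Largo→W2 40, Joliet→W3 28, Holm→W2 32, Orton→W2 126, Ryde→W3 60. Service 286; fixed 157; total 443.
{W1, W3}: service 324 + fixed 213 = 537
{W1, W2, W3}: Largo→W2 40, Joliet→W1 28, Holm→W1 28, Orton→W2 126, Ryde→W3 60. Service 282; fixed 308; total 590.
(All 7 nonempty subsets were checked; W3 only is lowest.)

Open W3 only; minimum total cost 402.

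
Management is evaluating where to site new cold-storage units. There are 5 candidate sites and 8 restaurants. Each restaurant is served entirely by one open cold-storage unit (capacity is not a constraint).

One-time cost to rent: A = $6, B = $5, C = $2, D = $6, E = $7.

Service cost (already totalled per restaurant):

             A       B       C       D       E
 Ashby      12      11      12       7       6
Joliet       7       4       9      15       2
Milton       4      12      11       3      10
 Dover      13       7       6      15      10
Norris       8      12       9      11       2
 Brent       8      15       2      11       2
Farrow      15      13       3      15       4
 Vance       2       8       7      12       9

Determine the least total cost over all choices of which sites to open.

Minimum total cost: 42

For any fixed open set, each restaurant goes to its cheapest open site; total = fixed + service.
{A, C, E}: Ashby→E 6, Joliet→E 2, Milton→A 4, Dover→C 6, Norris→E 2, Brent→C 2, Farrow→C 3, Vance→A 2. Service 27; fixed 15; total 42.
{A, E}: Ashby→E 6, Joliet→E 2, Milton→A 4, Dover→E 10, Norris→E 2, Brent→E 2, Farrow→E 4, Vance→A 2. Service 32; fixed 13; total 45.
{C, D, E}: service 31 + fixed 15 = 46
{A, B, C, D, E}: service 26 + fixed 26 = 52
No other subset beats 42.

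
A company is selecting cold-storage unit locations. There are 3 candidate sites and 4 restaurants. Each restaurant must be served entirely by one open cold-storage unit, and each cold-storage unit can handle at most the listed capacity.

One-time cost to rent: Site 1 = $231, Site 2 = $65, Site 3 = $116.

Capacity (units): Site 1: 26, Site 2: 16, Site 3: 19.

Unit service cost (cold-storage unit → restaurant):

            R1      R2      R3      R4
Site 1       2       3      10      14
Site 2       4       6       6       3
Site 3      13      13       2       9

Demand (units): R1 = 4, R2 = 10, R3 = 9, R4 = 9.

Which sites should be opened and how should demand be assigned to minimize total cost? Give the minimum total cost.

Minimum total cost: 356

Open {Site 2, Site 3}: R1→Site 2 4·4=16, R2→Site 2 6·10=60, R3→Site 3 2·9=18, R4→Site 3 9·9=81.
Loads: Site 2 carries 14/16, Site 3 carries 18/19. Service 175; fixed 181; total 356.
Next best feasible plan costs 372.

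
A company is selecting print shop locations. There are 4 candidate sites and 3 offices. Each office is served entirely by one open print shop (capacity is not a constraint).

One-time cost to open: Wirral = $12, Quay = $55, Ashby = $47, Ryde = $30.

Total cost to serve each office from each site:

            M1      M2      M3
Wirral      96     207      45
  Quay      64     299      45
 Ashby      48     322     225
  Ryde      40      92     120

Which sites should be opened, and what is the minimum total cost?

Open Wirral and Ryde; minimum total cost 219.

For any fixed open set, each office goes to its cheapest open site; total = fixed + service.
{Wirral, Ryde}: M1→Ryde 40, M2→Ryde 92, M3→Wirral 45. Service 177; fixed 42; total 219.
{Quay, Ryde}: M1→Ryde 40, M2→Ryde 92, M3→Quay 45. Service 177; fixed 85; total 262.
{Wirral, Ashby, Ryde}: service 177 + fixed 89 = 266
{Wirral, Quay, Ashby, Ryde}: M1→Ryde 40, M2→Ryde 92, M3→Wirral 45. Service 177; fixed 144; total 321.
No other subset beats 219.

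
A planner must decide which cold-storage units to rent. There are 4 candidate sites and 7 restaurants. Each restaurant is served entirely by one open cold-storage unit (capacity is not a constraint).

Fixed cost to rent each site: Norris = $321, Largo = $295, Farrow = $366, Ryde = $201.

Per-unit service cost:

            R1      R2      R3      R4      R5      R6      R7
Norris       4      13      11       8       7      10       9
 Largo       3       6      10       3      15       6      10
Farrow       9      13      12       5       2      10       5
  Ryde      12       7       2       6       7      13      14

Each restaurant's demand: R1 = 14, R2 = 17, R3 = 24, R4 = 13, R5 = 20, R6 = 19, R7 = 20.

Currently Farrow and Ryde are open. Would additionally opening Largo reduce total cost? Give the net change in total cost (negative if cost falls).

No — net change +92 (cost rises by 92).

Current service cost with {Farrow, Ryde}: 688.
Adding Largo: each restaurant re-picks its cheapest; new service cost 485, saving 203.
Extra fixed cost: 295. Net change = 295 − 203 = 92.
(Totals: 1255 → 1347.)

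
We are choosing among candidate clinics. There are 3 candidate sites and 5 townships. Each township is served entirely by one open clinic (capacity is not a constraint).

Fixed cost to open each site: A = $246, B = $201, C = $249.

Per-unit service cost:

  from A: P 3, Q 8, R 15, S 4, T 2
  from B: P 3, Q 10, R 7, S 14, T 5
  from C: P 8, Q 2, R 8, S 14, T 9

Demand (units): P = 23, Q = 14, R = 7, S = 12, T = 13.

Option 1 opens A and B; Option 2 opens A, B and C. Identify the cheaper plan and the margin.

Option 1: {A, B}: P→A 3·23=69, Q→A 8·14=112, R→B 7·7=49, S→A 4·12=48, T→A 2·13=26. Service 304; fixed 447; total 751.
Option 2: {A, B, C}: P→A 3·23=69, Q→C 2·14=28, R→B 7·7=49, S→A 4·12=48, T→A 2·13=26. Service 220; fixed 696; total 916.
Difference: |751 − 916| = 165.

Option 1 is cheaper by 165.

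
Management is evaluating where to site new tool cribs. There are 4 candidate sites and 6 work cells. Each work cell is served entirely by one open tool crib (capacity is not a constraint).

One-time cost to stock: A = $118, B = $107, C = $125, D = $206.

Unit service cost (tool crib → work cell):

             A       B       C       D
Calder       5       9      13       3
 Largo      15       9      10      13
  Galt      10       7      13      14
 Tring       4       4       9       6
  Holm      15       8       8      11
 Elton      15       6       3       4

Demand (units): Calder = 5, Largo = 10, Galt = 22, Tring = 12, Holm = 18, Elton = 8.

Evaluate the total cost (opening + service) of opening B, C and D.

Total cost: 913

Each work cell is assigned to its cheapest site among the open ones.
{B, C, D}: Calder→D 3·5=15, Largo→B 9·10=90, Galt→B 7·22=154, Tring→B 4·12=48, Holm→B 8·18=144, Elton→C 3·8=24. Service 475; fixed 438; total 913.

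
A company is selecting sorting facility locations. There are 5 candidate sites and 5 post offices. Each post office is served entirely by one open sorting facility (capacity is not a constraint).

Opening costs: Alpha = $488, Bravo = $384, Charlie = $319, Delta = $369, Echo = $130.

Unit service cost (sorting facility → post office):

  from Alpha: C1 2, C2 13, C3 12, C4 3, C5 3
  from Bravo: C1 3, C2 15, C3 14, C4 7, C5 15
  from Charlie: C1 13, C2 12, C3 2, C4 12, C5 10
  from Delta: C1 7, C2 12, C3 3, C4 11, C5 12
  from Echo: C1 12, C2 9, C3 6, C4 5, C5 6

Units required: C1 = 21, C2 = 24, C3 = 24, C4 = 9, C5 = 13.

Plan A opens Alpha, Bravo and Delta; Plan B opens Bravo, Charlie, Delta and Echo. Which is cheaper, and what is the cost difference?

Plan A: {Alpha, Bravo, Delta}: C1→Alpha 2·21=42, C2→Delta 12·24=288, C3→Delta 3·24=72, C4→Alpha 3·9=27, C5→Alpha 3·13=39. Service 468; fixed 1241; total 1709.
Plan B: {Bravo, Charlie, Delta, Echo}: C1→Bravo 3·21=63, C2→Echo 9·24=216, C3→Charlie 2·24=48, C4→Echo 5·9=45, C5→Echo 6·13=78. Service 450; fixed 1202; total 1652.
Difference: |1709 − 1652| = 57.

Plan B is cheaper by 57.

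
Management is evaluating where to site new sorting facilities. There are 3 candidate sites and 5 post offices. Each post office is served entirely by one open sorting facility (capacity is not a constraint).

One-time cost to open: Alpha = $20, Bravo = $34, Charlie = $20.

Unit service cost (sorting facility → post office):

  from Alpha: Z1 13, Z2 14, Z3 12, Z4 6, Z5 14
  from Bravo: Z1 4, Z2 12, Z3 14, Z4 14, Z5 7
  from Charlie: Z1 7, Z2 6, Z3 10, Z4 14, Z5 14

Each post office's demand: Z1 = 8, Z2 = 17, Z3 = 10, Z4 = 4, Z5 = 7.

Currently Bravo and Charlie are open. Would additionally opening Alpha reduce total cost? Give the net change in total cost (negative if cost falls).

Current service cost with {Bravo, Charlie}: 339.
Adding Alpha: each post office re-picks its cheapest; new service cost 307, saving 32.
Extra fixed cost: 20. Net change = 20 − 32 = -12.
(Totals: 393 → 381.)

Yes — net change −12 (cost falls by 12).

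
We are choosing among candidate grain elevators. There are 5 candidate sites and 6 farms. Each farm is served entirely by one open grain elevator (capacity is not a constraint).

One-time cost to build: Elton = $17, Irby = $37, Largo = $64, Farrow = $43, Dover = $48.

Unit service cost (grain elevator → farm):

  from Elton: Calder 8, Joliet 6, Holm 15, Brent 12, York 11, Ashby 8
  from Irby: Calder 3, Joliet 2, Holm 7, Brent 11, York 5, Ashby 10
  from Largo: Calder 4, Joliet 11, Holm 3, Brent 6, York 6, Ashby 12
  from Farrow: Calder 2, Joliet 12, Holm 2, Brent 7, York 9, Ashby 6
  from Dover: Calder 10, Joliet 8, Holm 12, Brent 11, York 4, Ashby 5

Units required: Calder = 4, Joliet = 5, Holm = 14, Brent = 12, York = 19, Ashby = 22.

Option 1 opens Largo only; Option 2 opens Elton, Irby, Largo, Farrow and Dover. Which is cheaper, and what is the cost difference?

Option 2 is cheaper by 114.

Option 1: {Largo}: Calder→Largo 4·4=16, Joliet→Largo 11·5=55, Holm→Largo 3·14=42, Brent→Largo 6·12=72, York→Largo 6·19=114, Ashby→Largo 12·22=264. Service 563; fixed 64; total 627.
Option 2: {Elton, Irby, Largo, Farrow, Dover}: Calder→Farrow 2·4=8, Joliet→Irby 2·5=10, Holm→Farrow 2·14=28, Brent→Largo 6·12=72, York→Dover 4·19=76, Ashby→Dover 5·22=110. Service 304; fixed 209; total 513.
Difference: |627 − 513| = 114.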